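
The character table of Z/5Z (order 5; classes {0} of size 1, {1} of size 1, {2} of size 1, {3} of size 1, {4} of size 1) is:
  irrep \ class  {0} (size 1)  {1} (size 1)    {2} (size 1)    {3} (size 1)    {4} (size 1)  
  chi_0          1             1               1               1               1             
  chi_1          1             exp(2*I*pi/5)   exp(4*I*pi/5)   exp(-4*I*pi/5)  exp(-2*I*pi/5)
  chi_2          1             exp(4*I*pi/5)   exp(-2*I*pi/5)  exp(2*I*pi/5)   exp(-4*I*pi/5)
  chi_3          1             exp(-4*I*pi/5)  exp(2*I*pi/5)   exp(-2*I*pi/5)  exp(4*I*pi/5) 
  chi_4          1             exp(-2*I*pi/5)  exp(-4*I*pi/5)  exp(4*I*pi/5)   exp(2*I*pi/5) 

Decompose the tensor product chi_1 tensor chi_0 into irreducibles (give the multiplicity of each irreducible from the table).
chi_1 tensor chi_0 = chi_1 (all other irreducibles have multiplicity 0).

Solution. The character of a tensor product is the pointwise product (chi_1 * chi_0)(C) = chi_1(C) * chi_0(C):
  {0}: (1)*(1), {1}: (exp(2*I*pi/5))*(1), {2}: (exp(4*I*pi/5))*(1), {3}: (exp(-4*I*pi/5))*(1), {4}: (exp(-2*I*pi/5))*(1)
so (chi_1 * chi_0) takes values
  {0} -> 1, {1} -> exp(2*I*pi/5), {2} -> exp(4*I*pi/5), {3} -> exp(-4*I*pi/5), {4} -> exp(-2*I*pi/5).
Now take the inner product of this character with each irreducible chi from the table, <chi_1*chi_0, chi> = (1/5) sum_C |C| (chi_1*chi_0)(C) conj(chi(C)):
  <chi_1*chi_0, chi_0> = (1/5)[1*(1)*conj(1) + 1*(exp(2*I*pi/5))*conj(1) + 1*(exp(4*I*pi/5))*conj(1) + 1*(exp(-4*I*pi/5))*conj(1) + 1*(exp(-2*I*pi/5))*conj(1)]
      = (1/5)[(1) + (exp(2*I*pi/5)) + (exp(4*I*pi/5)) + (exp(-4*I*pi/5)) + (exp(-2*I*pi/5))] = 0/5 = 0
  <chi_1*chi_0, chi_1> = (1/5)[1*(1)*conj(1) + 1*(exp(2*I*pi/5))*conj(exp(2*I*pi/5)) + 1*(exp(4*I*pi/5))*conj(exp(4*I*pi/5)) + 1*(exp(-4*I*pi/5))*conj(exp(-4*I*pi/5)) + 1*(exp(-2*I*pi/5))*conj(exp(-2*I*pi/5))]
      = (1/5)[(1) + (1) + (1) + (1) + (1)] = 5/5 = 1
  <chi_1*chi_0, chi_2> = (1/5)[1*(1)*conj(1) + 1*(exp(2*I*pi/5))*conj(exp(4*I*pi/5)) + 1*(exp(4*I*pi/5))*conj(exp(-2*I*pi/5)) + 1*(exp(-4*I*pi/5))*conj(exp(2*I*pi/5)) + 1*(exp(-2*I*pi/5))*conj(exp(-4*I*pi/5))]
      = (1/5)[(1) + (exp(-2*I*pi/5)) + (exp(-4*I*pi/5)) + (exp(4*I*pi/5)) + (exp(2*I*pi/5))] = 0/5 = 0
  <chi_1*chi_0, chi_3> = (1/5)[1*(1)*conj(1) + 1*(exp(2*I*pi/5))*conj(exp(-4*I*pi/5)) + 1*(exp(4*I*pi/5))*conj(exp(2*I*pi/5)) + 1*(exp(-4*I*pi/5))*conj(exp(-2*I*pi/5)) + 1*(exp(-2*I*pi/5))*conj(exp(4*I*pi/5))]
      = (1/5)[(1) + (exp(-4*I*pi/5)) + (exp(2*I*pi/5)) + (exp(-2*I*pi/5)) + (exp(4*I*pi/5))] = 0/5 = 0
  <chi_1*chi_0, chi_4> = (1/5)[1*(1)*conj(1) + 1*(exp(2*I*pi/5))*conj(exp(-2*I*pi/5)) + 1*(exp(4*I*pi/5))*conj(exp(-4*I*pi/5)) + 1*(exp(-4*I*pi/5))*conj(exp(4*I*pi/5)) + 1*(exp(-2*I*pi/5))*conj(exp(2*I*pi/5))]
      = (1/5)[(1) + (exp(4*I*pi/5)) + (exp(-2*I*pi/5)) + (exp(2*I*pi/5)) + (exp(-4*I*pi/5))] = 0/5 = 0
(Exp terms are combined using exp(i*s)*conj(exp(i*t)) = exp(i*(s-t)), and sums of them are collapsed using the identity that for every m > 1 the m distinct m-th roots of unity sum to 0, e.g. 1 + exp(2*I*pi/3) + exp(-2*I*pi/3) = 0.)
Hence the multiplicities are chi_1: 1. Dimension check: dim(chi_1)*dim(chi_0) = 1*1 = 1 and sum (mult * dim) = 1*1 = 1.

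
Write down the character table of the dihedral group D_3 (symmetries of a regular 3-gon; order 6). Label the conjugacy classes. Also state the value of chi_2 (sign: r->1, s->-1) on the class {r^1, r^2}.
Conjugacy classes: {e} of size 1, {r^1, r^2} of size 2, {s, sr, ..., sr^2} of size 3.
Character table:
  irrep \ class              {e} (size 1)  {r^1, r^2} (size 2)  {s, sr, ..., sr^2} (size 3)
  chi_1 (triv)               1             1                    1                          
  chi_2 (sign: r->1, s->-1)  1             1                    -1                         
  chi_3 (2d, j=1)            2             -1                   0                          

Spot check: chi_2 (sign: r->1, s->-1) on {r^1, r^2} = 1.

Solution. D_3 has order 2*3 = 6 with 3 conjugacy classes, hence 3 irreducibles. Sum of squared dims 1 + 1 + 4 = 6 = |G|. Linear characters come from the abelianisation; the 2-dimensional irreps have character r^k -> 2*cos(2*pi*j*k/3), reflections -> 0.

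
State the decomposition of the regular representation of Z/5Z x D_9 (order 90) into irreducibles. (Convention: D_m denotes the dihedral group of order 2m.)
Each irreducible V_i of dimension d_i appears with multiplicity d_i, i.e. rho_reg = (direct sum over all irreducibles V_i) d_i V_i. The irreducible dimensions for Z/5Z x D_9 are 1, 1, 1, 1, 1, 1, 1, 1, 1, 1, 2, 2, 2, 2, 2, 2, 2, 2, 2, 2, 2, 2, 2, 2, 2, 2, 2, 2, 2, 2: 10 irreducibles of dimension 1, each with multiplicity 1; 20 irreducibles of dimension 2, each with multiplicity 2. Total dimension 10*1*1 + 20*2*2 = 90 = |G|.

Why: General theorem: in the regular representation of a finite group G, each irreducible appears with multiplicity equal to its dimension. Check: dim(rho_reg) = sum d_i^2 = 1 + 1 + 1 + 1 + 1 + 1 + 1 + 1 + 1 + 1 + 4 + 4 + 4 + 4 + 4 + 4 + 4 + 4 + 4 + 4 + 4 + 4 + 4 + 4 + 4 + 4 + 4 + 4 + 4 + 4 = 90 = |G|.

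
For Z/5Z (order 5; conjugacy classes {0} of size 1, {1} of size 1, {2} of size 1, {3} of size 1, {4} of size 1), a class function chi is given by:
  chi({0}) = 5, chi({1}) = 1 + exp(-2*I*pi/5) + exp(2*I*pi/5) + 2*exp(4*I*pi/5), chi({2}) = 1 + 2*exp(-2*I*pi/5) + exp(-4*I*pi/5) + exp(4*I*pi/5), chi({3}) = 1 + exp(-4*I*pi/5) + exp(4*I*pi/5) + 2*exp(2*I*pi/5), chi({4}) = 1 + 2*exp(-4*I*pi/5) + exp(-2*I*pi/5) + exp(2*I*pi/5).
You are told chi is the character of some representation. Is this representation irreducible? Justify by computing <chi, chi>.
Not irreducible (reducible): <chi, chi> = 7 > 1.

Justification: <chi, chi> = (1/|G|) sum_C |C| * |chi(C)|^2 = (1/5)[1*|5|^2 + 1*|1 + exp(-2*I*pi/5) + exp(2*I*pi/5) + 2*exp(4*I*pi/5)|^2 + 1*|1 + 2*exp(-2*I*pi/5) + exp(-4*I*pi/5) + exp(4*I*pi/5)|^2 + 1*|1 + exp(-4*I*pi/5) + exp(4*I*pi/5) + 2*exp(2*I*pi/5)|^2 + 1*|1 + 2*exp(-4*I*pi/5) + exp(-2*I*pi/5) + exp(2*I*pi/5)|^2]
  = (1/5)[(25) + (7 + 4*exp(-2*I*pi/5) + 5*exp(-4*I*pi/5) + 5*exp(4*I*pi/5) + 4*exp(2*I*pi/5)) + (7 + 5*exp(-2*I*pi/5) + 4*exp(-4*I*pi/5) + 4*exp(4*I*pi/5) + 5*exp(2*I*pi/5)) + (7 + 5*exp(-2*I*pi/5) + 4*exp(-4*I*pi/5) + 4*exp(4*I*pi/5) + 5*exp(2*I*pi/5)) + (7 + 4*exp(-2*I*pi/5) + 5*exp(-4*I*pi/5) + 5*exp(4*I*pi/5) + 4*exp(2*I*pi/5))] = 35/5 = 7.
(Exp terms are combined using exp(i*s)*conj(exp(i*t)) = exp(i*(s-t)), and sums of them are collapsed using the identity that for every m > 1 the m distinct m-th roots of unity sum to 0, e.g. 1 + exp(2*I*pi/3) + exp(-2*I*pi/3) = 0.)
A character is irreducible iff <chi, chi> = 1, so this representation is reducible.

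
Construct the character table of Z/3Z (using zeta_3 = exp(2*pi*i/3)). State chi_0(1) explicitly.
Character table of Z/3Z (irreps indexed chi_0,...,chi_2 with chi_k(m) = zeta_3^(k*m), zeta_3 = exp(2*pi*i/3)):
  irrep \ class  {0} (size 1)  {1} (size 1)    {2} (size 1)  
  chi_0          1             1               1             
  chi_1          1             exp(2*I*pi/3)   exp(-2*I*pi/3)
  chi_2          1             exp(-2*I*pi/3)  exp(2*I*pi/3) 

Spot check: chi_0(1) = zeta_3^(0*1) = zeta_3^0 = 1.

Working: Z/3Z is abelian, so all 3 irreducible complex representations are 1-dimensional. They are given by chi_k(m) = zeta_3^(k*m) for k = 0,...,2. Row orthogonality: sum_m chi_k(m) conj(chi_l(m)) = 3 * [k = l].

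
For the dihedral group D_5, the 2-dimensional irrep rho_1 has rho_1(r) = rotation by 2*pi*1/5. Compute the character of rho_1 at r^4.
chi_{rho_1}(r^4) = 2*cos(2*pi*1*4/5) = -1/2 + sqrt(5)/2

Proof sketch: rho_1(r^4) is rotation by angle 2*pi*1*4/5, whose trace is 2*cos(2*pi*1*4/5) = -1/2 + sqrt(5)/2.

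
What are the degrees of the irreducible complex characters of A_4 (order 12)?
Dimensions: 1, 1, 1, 3

There are 4 irreducibles (= number of conjugacy classes). Their dimensions d_i satisfy sum d_i^2 = |G| = 12: 1 + 1 + 1 + 9 = 12.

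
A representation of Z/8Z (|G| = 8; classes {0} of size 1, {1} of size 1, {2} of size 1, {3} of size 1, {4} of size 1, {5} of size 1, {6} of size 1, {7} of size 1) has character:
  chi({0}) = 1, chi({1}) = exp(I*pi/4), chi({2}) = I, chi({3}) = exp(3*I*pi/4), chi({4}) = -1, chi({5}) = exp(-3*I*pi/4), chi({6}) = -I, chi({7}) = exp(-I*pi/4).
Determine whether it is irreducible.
Irreducible: <chi, chi> = 1.

Working: <chi, chi> = (1/|G|) sum_C |C| * |chi(C)|^2 = (1/8)[1*|1|^2 + 1*|exp(I*pi/4)|^2 + 1*|I|^2 + 1*|exp(3*I*pi/4)|^2 + 1*|-1|^2 + 1*|exp(-3*I*pi/4)|^2 + 1*|-I|^2 + 1*|exp(-I*pi/4)|^2]
  = (1/8)[(1) + (1) + (1) + (1) + (1) + (1) + (1) + (1)] = 8/8 = 1.
(Exp terms are combined using exp(i*s)*conj(exp(i*t)) = exp(i*(s-t)), and sums of them are collapsed using the identity that for every m > 1 the m distinct m-th roots of unity sum to 0, e.g. 1 + exp(2*I*pi/3) + exp(-2*I*pi/3) = 0.)
A character is irreducible iff <chi, chi> = 1, so this representation is irreducible.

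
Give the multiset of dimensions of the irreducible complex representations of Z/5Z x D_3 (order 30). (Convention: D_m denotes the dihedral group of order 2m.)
Dimensions: 1, 1, 1, 1, 1, 1, 1, 1, 1, 1, 2, 2, 2, 2, 2

There are 15 irreducibles (= number of conjugacy classes). Their dimensions d_i satisfy sum d_i^2 = |G| = 30: 1 + 1 + 1 + 1 + 1 + 1 + 1 + 1 + 1 + 1 + 4 + 4 + 4 + 4 + 4 = 30. (For the product with Z/5Z: each of the 5 1-dim characters of Z/5Z tensors with each irrep of D_3, giving 5 copies of each D_3-dimension.)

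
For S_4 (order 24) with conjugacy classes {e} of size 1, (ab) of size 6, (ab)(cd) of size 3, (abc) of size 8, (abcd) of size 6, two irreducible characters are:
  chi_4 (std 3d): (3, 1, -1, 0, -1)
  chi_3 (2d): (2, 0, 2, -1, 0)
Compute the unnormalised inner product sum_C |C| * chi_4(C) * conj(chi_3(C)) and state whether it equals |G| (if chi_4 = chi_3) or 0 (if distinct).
Sum = 0; so <chi_4, chi_3> = 0 (distinct irreducibles are orthogonal).

Compute term by term over conjugacy classes (|C| * chi_4(C) * conj(chi_3(C))):
  1*(3)*conj(2) + 6*(1)*conj(0) + 3*(-1)*conj(2) + 8*(0)*conj(-1) + 6*(-1)*conj(0)
  = (6) + (0) + (-6) + (0) + (0)
  = 0.
Dividing by |G| = 24 gives 0/24 = 0, matching the row-orthogonality relation <chi_4, chi_3> = [chi_4 = chi_3].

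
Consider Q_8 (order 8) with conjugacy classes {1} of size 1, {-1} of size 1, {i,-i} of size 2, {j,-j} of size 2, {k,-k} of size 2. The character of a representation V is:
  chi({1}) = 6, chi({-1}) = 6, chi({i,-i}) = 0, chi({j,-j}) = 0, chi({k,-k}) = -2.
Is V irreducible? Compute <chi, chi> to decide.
Not irreducible (reducible): <chi, chi> = 10 > 1.

Solution. <chi, chi> = (1/|G|) sum_C |C| * |chi(C)|^2 = (1/8)[1*|6|^2 + 1*|6|^2 + 2*|0|^2 + 2*|0|^2 + 2*|-2|^2]
  = (1/8)[(36) + (36) + (0) + (0) + (8)] = 80/8 = 10.
A character is irreducible iff <chi, chi> = 1, so this representation is reducible.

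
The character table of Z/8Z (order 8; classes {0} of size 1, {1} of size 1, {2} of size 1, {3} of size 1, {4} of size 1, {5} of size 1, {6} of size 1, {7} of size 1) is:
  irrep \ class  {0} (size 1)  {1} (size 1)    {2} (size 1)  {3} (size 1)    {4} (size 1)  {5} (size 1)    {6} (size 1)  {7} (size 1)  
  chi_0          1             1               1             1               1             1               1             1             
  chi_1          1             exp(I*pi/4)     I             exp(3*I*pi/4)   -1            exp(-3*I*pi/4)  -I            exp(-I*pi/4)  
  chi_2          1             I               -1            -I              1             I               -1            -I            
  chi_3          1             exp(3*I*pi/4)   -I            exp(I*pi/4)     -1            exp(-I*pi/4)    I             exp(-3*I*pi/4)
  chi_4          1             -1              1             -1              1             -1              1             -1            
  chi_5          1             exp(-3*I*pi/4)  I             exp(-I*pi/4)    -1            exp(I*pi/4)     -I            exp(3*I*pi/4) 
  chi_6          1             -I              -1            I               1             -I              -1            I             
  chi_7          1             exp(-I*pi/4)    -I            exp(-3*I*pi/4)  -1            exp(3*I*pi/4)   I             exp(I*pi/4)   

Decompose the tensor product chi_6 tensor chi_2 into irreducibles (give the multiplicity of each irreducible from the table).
chi_6 tensor chi_2 = chi_0 (all other irreducibles have multiplicity 0).

Solution. The character of a tensor product is the pointwise product (chi_6 * chi_2)(C) = chi_6(C) * chi_2(C):
  {0}: (1)*(1), {1}: (-I)*(I), {2}: (-1)*(-1), {3}: (I)*(-I), {4}: (1)*(1), {5}: (-I)*(I), {6}: (-1)*(-1), {7}: (I)*(-I)
so (chi_6 * chi_2) takes values
  {0} -> 1, {1} -> 1, {2} -> 1, {3} -> 1, {4} -> 1, {5} -> 1, {6} -> 1, {7} -> 1.
Now take the inner product of this character with each irreducible chi from the table, <chi_6*chi_2, chi> = (1/8) sum_C |C| (chi_6*chi_2)(C) conj(chi(C)):
  <chi_6*chi_2, chi_0> = (1/8)[1*(1)*conj(1) + 1*(1)*conj(1) + 1*(1)*conj(1) + 1*(1)*conj(1) + 1*(1)*conj(1) + 1*(1)*conj(1) + 1*(1)*conj(1) + 1*(1)*conj(1)]
      = (1/8)[(1) + (1) + (1) + (1) + (1) + (1) + (1) + (1)] = 8/8 = 1
  <chi_6*chi_2, chi_1> = (1/8)[1*(1)*conj(1) + 1*(1)*conj(exp(I*pi/4)) + 1*(1)*conj(I) + 1*(1)*conj(exp(3*I*pi/4)) + 1*(1)*conj(-1) + 1*(1)*conj(exp(-3*I*pi/4)) + 1*(1)*conj(-I) + 1*(1)*conj(exp(-I*pi/4))]
      = (1/8)[(1) + (exp(-I*pi/4)) + (-I) + (exp(-3*I*pi/4)) + (-1) + (exp(3*I*pi/4)) + (I) + (exp(I*pi/4))] = 0/8 = 0
  <chi_6*chi_2, chi_2> = (1/8)[1*(1)*conj(1) + 1*(1)*conj(I) + 1*(1)*conj(-1) + 1*(1)*conj(-I) + 1*(1)*conj(1) + 1*(1)*conj(I) + 1*(1)*conj(-1) + 1*(1)*conj(-I)]
      = (1/8)[(1) + (-I) + (-1) + (I) + (1) + (-I) + (-1) + (I)] = 0/8 = 0
  <chi_6*chi_2, chi_3> = (1/8)[1*(1)*conj(1) + 1*(1)*conj(exp(3*I*pi/4)) + 1*(1)*conj(-I) + 1*(1)*conj(exp(I*pi/4)) + 1*(1)*conj(-1) + 1*(1)*conj(exp(-I*pi/4)) + 1*(1)*conj(I) + 1*(1)*conj(exp(-3*I*pi/4))]
      = (1/8)[(1) + (exp(-3*I*pi/4)) + (I) + (exp(-I*pi/4)) + (-1) + (exp(I*pi/4)) + (-I) + (exp(3*I*pi/4))] = 0/8 = 0
  <chi_6*chi_2, chi_4> = (1/8)[1*(1)*conj(1) + 1*(1)*conj(-1) + 1*(1)*conj(1) + 1*(1)*conj(-1) + 1*(1)*conj(1) + 1*(1)*conj(-1) + 1*(1)*conj(1) + 1*(1)*conj(-1)]
      = (1/8)[(1) + (-1) + (1) + (-1) + (1) + (-1) + (1) + (-1)] = 0/8 = 0
  <chi_6*chi_2, chi_5> = (1/8)[1*(1)*conj(1) + 1*(1)*conj(exp(-3*I*pi/4)) + 1*(1)*conj(I) + 1*(1)*conj(exp(-I*pi/4)) + 1*(1)*conj(-1) + 1*(1)*conj(exp(I*pi/4)) + 1*(1)*conj(-I) + 1*(1)*conj(exp(3*I*pi/4))]
      = (1/8)[(1) + (exp(3*I*pi/4)) + (-I) + (exp(I*pi/4)) + (-1) + (exp(-I*pi/4)) + (I) + (exp(-3*I*pi/4))] = 0/8 = 0
  <chi_6*chi_2, chi_6> = (1/8)[1*(1)*conj(1) + 1*(1)*conj(-I) + 1*(1)*conj(-1) + 1*(1)*conj(I) + 1*(1)*conj(1) + 1*(1)*conj(-I) + 1*(1)*conj(-1) + 1*(1)*conj(I)]
      = (1/8)[(1) + (I) + (-1) + (-I) + (1) + (I) + (-1) + (-I)] = 0/8 = 0
  <chi_6*chi_2, chi_7> = (1/8)[1*(1)*conj(1) + 1*(1)*conj(exp(-I*pi/4)) + 1*(1)*conj(-I) + 1*(1)*conj(exp(-3*I*pi/4)) + 1*(1)*conj(-1) + 1*(1)*conj(exp(3*I*pi/4)) + 1*(1)*conj(I) + 1*(1)*conj(exp(I*pi/4))]
      = (1/8)[(1) + (exp(I*pi/4)) + (I) + (exp(3*I*pi/4)) + (-1) + (exp(-3*I*pi/4)) + (-I) + (exp(-I*pi/4))] = 0/8 = 0
(Exp terms are combined using exp(i*s)*conj(exp(i*t)) = exp(i*(s-t)), and sums of them are collapsed using the identity that for every m > 1 the m distinct m-th roots of unity sum to 0, e.g. 1 + exp(2*I*pi/3) + exp(-2*I*pi/3) = 0.)
Hence the multiplicities are chi_0: 1. Dimension check: dim(chi_6)*dim(chi_2) = 1*1 = 1 and sum (mult * dim) = 1*1 = 1.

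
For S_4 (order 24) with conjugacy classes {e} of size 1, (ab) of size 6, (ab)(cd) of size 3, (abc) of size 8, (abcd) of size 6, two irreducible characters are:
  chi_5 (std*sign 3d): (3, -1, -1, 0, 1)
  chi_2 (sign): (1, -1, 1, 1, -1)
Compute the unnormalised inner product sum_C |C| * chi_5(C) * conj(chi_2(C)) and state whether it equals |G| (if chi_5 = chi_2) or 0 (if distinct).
Sum = 0; so <chi_5, chi_2> = 0 (distinct irreducibles are orthogonal).

Working: Compute term by term over conjugacy classes (|C| * chi_5(C) * conj(chi_2(C))):
  1*(3)*conj(1) + 6*(-1)*conj(-1) + 3*(-1)*conj(1) + 8*(0)*conj(1) + 6*(1)*conj(-1)
  = (3) + (6) + (-3) + (0) + (-6)
  = 0.
Dividing by |G| = 24 gives 0/24 = 0, matching the row-orthogonality relation <chi_5, chi_2> = [chi_5 = chi_2].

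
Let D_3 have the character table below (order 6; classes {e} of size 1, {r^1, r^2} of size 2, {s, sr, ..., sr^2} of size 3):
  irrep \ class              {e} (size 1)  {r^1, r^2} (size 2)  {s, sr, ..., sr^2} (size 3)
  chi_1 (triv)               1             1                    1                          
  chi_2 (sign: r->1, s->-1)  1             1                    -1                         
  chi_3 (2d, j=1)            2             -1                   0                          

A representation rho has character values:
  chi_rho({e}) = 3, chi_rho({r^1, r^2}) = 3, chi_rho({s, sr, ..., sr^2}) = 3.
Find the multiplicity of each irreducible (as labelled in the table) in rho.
Multiplicities: chi_1: 3, chi_2: 0, chi_3: 0.

Working: Use <chi_rho, chi> = (1/|G|) sum_C |C| * chi_rho(C) * conj(chi(C)) with |G| = 6 for each irreducible chi in the table:
  <chi_rho, chi_1> = (1/6)[1*(3)*conj(1) + 2*(3)*conj(1) + 3*(3)*conj(1)]
      = (1/6)[(3) + (6) + (9)] = 18/6 = 3
  <chi_rho, chi_2> = (1/6)[1*(3)*conj(1) + 2*(3)*conj(1) + 3*(3)*conj(-1)]
      = (1/6)[(3) + (6) + (-9)] = 0/6 = 0
  <chi_rho, chi_3> = (1/6)[1*(3)*conj(2) + 2*(3)*conj(-1) + 3*(3)*conj(0)]
      = (1/6)[(6) + (-6) + (0)] = 0/6 = 0
Dimension check: dim(rho) = sum (mult * dim) = 3*1 + 0*1 + 0*2 = 3 = chi_rho(e) = 3.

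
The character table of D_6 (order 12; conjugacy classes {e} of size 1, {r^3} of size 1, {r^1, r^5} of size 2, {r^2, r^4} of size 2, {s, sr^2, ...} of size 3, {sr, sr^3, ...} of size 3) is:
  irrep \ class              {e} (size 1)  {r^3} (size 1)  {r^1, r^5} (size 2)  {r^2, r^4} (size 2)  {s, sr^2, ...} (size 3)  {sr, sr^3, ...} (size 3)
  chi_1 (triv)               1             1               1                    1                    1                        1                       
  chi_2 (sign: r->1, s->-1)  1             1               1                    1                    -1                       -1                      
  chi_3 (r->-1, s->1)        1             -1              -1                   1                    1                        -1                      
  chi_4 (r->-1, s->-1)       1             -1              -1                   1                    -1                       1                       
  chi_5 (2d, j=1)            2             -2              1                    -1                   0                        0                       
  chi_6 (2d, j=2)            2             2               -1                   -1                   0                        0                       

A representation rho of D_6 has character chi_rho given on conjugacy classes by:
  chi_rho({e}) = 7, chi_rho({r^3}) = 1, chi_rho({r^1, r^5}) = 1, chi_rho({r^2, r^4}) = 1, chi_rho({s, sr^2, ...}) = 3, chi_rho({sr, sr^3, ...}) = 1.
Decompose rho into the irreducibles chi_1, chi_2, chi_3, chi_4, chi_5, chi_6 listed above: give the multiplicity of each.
Multiplicities: chi_1: 2, chi_2: 0, chi_3: 1, chi_4: 0, chi_5: 1, chi_6: 1.

Derivation: Use <chi_rho, chi> = (1/|G|) sum_C |C| * chi_rho(C) * conj(chi(C)) with |G| = 12 for each irreducible chi in the table:
  <chi_rho, chi_1> = (1/12)[1*(7)*conj(1) + 1*(1)*conj(1) + 2*(1)*conj(1) + 2*(1)*conj(1) + 3*(3)*conj(1) + 3*(1)*conj(1)]
      = (1/12)[(7) + (1) + (2) + (2) + (9) + (3)] = 24/12 = 2
  <chi_rho, chi_2> = (1/12)[1*(7)*conj(1) + 1*(1)*conj(1) + 2*(1)*conj(1) + 2*(1)*conj(1) + 3*(3)*conj(-1) + 3*(1)*conj(-1)]
      = (1/12)[(7) + (1) + (2) + (2) + (-9) + (-3)] = 0/12 = 0
  <chi_rho, chi_3> = (1/12)[1*(7)*conj(1) + 1*(1)*conj(-1) + 2*(1)*conj(-1) + 2*(1)*conj(1) + 3*(3)*conj(1) + 3*(1)*conj(-1)]
      = (1/12)[(7) + (-1) + (-2) + (2) + (9) + (-3)] = 12/12 = 1
  <chi_rho, chi_4> = (1/12)[1*(7)*conj(1) + 1*(1)*conj(-1) + 2*(1)*conj(-1) + 2*(1)*conj(1) + 3*(3)*conj(-1) + 3*(1)*conj(1)]
      = (1/12)[(7) + (-1) + (-2) + (2) + (-9) + (3)] = 0/12 = 0
  <chi_rho, chi_5> = (1/12)[1*(7)*conj(2) + 1*(1)*conj(-2) + 2*(1)*conj(1) + 2*(1)*conj(-1) + 3*(3)*conj(0) + 3*(1)*conj(0)]
      = (1/12)[(14) + (-2) + (2) + (-2) + (0) + (0)] = 12/12 = 1
  <chi_rho, chi_6> = (1/12)[1*(7)*conj(2) + 1*(1)*conj(2) + 2*(1)*conj(-1) + 2*(1)*conj(-1) + 3*(3)*conj(0) + 3*(1)*conj(0)]
      = (1/12)[(14) + (2) + (-2) + (-2) + (0) + (0)] = 12/12 = 1
Dimension check: dim(rho) = sum (mult * dim) = 2*1 + 0*1 + 1*1 + 0*1 + 1*2 + 1*2 = 7 = chi_rho(e) = 7.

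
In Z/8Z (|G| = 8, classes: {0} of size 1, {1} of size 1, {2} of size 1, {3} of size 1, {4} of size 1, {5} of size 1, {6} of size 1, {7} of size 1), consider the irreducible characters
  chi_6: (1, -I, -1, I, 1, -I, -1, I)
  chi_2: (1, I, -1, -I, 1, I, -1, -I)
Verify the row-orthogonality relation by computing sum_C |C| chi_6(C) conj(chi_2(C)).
Sum = 0; so <chi_6, chi_2> = 0 (distinct irreducibles are orthogonal).

Justification: Compute term by term over conjugacy classes (|C| * chi_6(C) * conj(chi_2(C))):
  1*(1)*conj(1) + 1*(-I)*conj(I) + 1*(-1)*conj(-1) + 1*(I)*conj(-I) + 1*(1)*conj(1) + 1*(-I)*conj(I) + 1*(-1)*conj(-1) + 1*(I)*conj(-I)
  = (1) + (-1) + (1) + (-1) + (1) + (-1) + (1) + (-1)
  = 0.
(Exp terms are combined using exp(i*s)*conj(exp(i*t)) = exp(i*(s-t)), and sums of them are collapsed using the identity that for every m > 1 the m distinct m-th roots of unity sum to 0, e.g. 1 + exp(2*I*pi/3) + exp(-2*I*pi/3) = 0.)
Dividing by |G| = 8 gives 0/8 = 0, matching the row-orthogonality relation <chi_6, chi_2> = [chi_6 = chi_2].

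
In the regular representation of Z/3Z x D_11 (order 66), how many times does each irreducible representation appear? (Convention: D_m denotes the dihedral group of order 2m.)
Each irreducible V_i of dimension d_i appears with multiplicity d_i, i.e. rho_reg = (direct sum over all irreducibles V_i) d_i V_i. The irreducible dimensions for Z/3Z x D_11 are 1, 1, 1, 1, 1, 1, 2, 2, 2, 2, 2, 2, 2, 2, 2, 2, 2, 2, 2, 2, 2: 6 irreducibles of dimension 1, each with multiplicity 1; 15 irreducibles of dimension 2, each with multiplicity 2. Total dimension 6*1*1 + 15*2*2 = 66 = |G|.

Solution. General theorem: in the regular representation of a finite group G, each irreducible appears with multiplicity equal to its dimension. Check: dim(rho_reg) = sum d_i^2 = 1 + 1 + 1 + 1 + 1 + 1 + 4 + 4 + 4 + 4 + 4 + 4 + 4 + 4 + 4 + 4 + 4 + 4 + 4 + 4 + 4 = 66 = |G|.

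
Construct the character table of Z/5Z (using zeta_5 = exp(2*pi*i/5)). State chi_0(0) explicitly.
Character table of Z/5Z (irreps indexed chi_0,...,chi_4 with chi_k(m) = zeta_5^(k*m), zeta_5 = exp(2*pi*i/5)):
  irrep \ class  {0} (size 1)  {1} (size 1)    {2} (size 1)    {3} (size 1)    {4} (size 1)  
  chi_0          1             1               1               1               1             
  chi_1          1             exp(2*I*pi/5)   exp(4*I*pi/5)   exp(-4*I*pi/5)  exp(-2*I*pi/5)
  chi_2          1             exp(4*I*pi/5)   exp(-2*I*pi/5)  exp(2*I*pi/5)   exp(-4*I*pi/5)
  chi_3          1             exp(-4*I*pi/5)  exp(2*I*pi/5)   exp(-2*I*pi/5)  exp(4*I*pi/5) 
  chi_4          1             exp(-2*I*pi/5)  exp(-4*I*pi/5)  exp(4*I*pi/5)   exp(2*I*pi/5) 

Spot check: chi_0(0) = zeta_5^(0*0) = zeta_5^0 = 1.

Details: Z/5Z is abelian, so all 5 irreducible complex representations are 1-dimensional. They are given by chi_k(m) = zeta_5^(k*m) for k = 0,...,4. Row orthogonality: sum_m chi_k(m) conj(chi_l(m)) = 5 * [k = l].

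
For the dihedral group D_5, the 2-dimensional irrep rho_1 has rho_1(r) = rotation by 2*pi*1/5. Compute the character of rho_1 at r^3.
chi_{rho_1}(r^3) = 2*cos(2*pi*1*3/5) = -sqrt(5)/2 - 1/2

Why: rho_1(r^3) is rotation by angle 2*pi*1*3/5, whose trace is 2*cos(2*pi*1*3/5) = -sqrt(5)/2 - 1/2.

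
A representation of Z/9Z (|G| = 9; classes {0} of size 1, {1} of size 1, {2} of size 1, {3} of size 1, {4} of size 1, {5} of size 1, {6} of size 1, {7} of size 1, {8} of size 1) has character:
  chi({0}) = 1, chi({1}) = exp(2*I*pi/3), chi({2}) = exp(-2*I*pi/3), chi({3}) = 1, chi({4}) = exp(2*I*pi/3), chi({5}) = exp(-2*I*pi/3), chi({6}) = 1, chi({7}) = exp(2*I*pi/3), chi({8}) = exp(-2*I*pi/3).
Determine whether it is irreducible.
Irreducible: <chi, chi> = 1.

Working: <chi, chi> = (1/|G|) sum_C |C| * |chi(C)|^2 = (1/9)[1*|1|^2 + 1*|exp(2*I*pi/3)|^2 + 1*|exp(-2*I*pi/3)|^2 + 1*|1|^2 + 1*|exp(2*I*pi/3)|^2 + 1*|exp(-2*I*pi/3)|^2 + 1*|1|^2 + 1*|exp(2*I*pi/3)|^2 + 1*|exp(-2*I*pi/3)|^2]
  = (1/9)[(1) + (1) + (1) + (1) + (1) + (1) + (1) + (1) + (1)] = 9/9 = 1.
(Exp terms are combined using exp(i*s)*conj(exp(i*t)) = exp(i*(s-t)), and sums of them are collapsed using the identity that for every m > 1 the m distinct m-th roots of unity sum to 0, e.g. 1 + exp(2*I*pi/3) + exp(-2*I*pi/3) = 0.)
A character is irreducible iff <chi, chi> = 1, so this representation is irreducible.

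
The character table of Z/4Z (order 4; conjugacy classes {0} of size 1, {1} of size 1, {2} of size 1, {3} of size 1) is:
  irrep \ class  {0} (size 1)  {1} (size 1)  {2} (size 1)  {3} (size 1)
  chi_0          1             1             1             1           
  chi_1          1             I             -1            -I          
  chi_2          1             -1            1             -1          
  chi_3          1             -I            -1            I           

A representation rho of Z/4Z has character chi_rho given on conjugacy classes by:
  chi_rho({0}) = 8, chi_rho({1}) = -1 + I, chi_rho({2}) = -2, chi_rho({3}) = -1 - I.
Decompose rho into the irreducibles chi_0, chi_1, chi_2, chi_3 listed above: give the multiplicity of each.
Multiplicities: chi_0: 1, chi_1: 3, chi_2: 2, chi_3: 2.

Use <chi_rho, chi> = (1/|G|) sum_C |C| * chi_rho(C) * conj(chi(C)) with |G| = 4 for each irreducible chi in the table:
  <chi_rho, chi_0> = (1/4)[1*(8)*conj(1) + 1*(-1 + I)*conj(1) + 1*(-2)*conj(1) + 1*(-1 - I)*conj(1)]
      = (1/4)[(8) + (-1 + I) + (-2) + (-1 - I)] = 4/4 = 1
  <chi_rho, chi_1> = (1/4)[1*(8)*conj(1) + 1*(-1 + I)*conj(I) + 1*(-2)*conj(-1) + 1*(-1 - I)*conj(-I)]
      = (1/4)[(8) + (1 + I) + (2) + (1 - I)] = 12/4 = 3
  <chi_rho, chi_2> = (1/4)[1*(8)*conj(1) + 1*(-1 + I)*conj(-1) + 1*(-2)*conj(1) + 1*(-1 - I)*conj(-1)]
      = (1/4)[(8) + (1 - I) + (-2) + (1 + I)] = 8/4 = 2
  <chi_rho, chi_3> = (1/4)[1*(8)*conj(1) + 1*(-1 + I)*conj(-I) + 1*(-2)*conj(-1) + 1*(-1 - I)*conj(I)]
      = (1/4)[(8) + (-1 - I) + (2) + (-1 + I)] = 8/4 = 2
(Exp terms are combined using exp(i*s)*conj(exp(i*t)) = exp(i*(s-t)), and sums of them are collapsed using the identity that for every m > 1 the m distinct m-th roots of unity sum to 0, e.g. 1 + exp(2*I*pi/3) + exp(-2*I*pi/3) = 0.)
Dimension check: dim(rho) = sum (mult * dim) = 1*1 + 3*1 + 2*1 + 2*1 = 8 = chi_rho(e) = 8.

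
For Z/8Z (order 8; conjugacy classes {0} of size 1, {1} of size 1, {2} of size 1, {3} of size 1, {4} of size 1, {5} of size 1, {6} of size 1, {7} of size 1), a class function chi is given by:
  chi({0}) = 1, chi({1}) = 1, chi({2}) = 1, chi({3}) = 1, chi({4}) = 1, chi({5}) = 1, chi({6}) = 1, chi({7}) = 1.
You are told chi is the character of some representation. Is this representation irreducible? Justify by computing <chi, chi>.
Irreducible: <chi, chi> = 1.

Working: <chi, chi> = (1/|G|) sum_C |C| * |chi(C)|^2 = (1/8)[1*|1|^2 + 1*|1|^2 + 1*|1|^2 + 1*|1|^2 + 1*|1|^2 + 1*|1|^2 + 1*|1|^2 + 1*|1|^2]
  = (1/8)[(1) + (1) + (1) + (1) + (1) + (1) + (1) + (1)] = 8/8 = 1.
(Exp terms are combined using exp(i*s)*conj(exp(i*t)) = exp(i*(s-t)), and sums of them are collapsed using the identity that for every m > 1 the m distinct m-th roots of unity sum to 0, e.g. 1 + exp(2*I*pi/3) + exp(-2*I*pi/3) = 0.)
A character is irreducible iff <chi, chi> = 1, so this representation is irreducible.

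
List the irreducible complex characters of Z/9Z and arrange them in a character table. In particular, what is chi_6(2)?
Character table of Z/9Z (irreps indexed chi_0,...,chi_8 with chi_k(m) = zeta_9^(k*m), zeta_9 = exp(2*pi*i/9)):
  irrep \ class  {0} (size 1)  {1} (size 1)    {2} (size 1)    {3} (size 1)    {4} (size 1)    {5} (size 1)    {6} (size 1)    {7} (size 1)    {8} (size 1)  
  chi_0          1             1               1               1               1               1               1               1               1             
  chi_1          1             exp(2*I*pi/9)   exp(4*I*pi/9)   exp(2*I*pi/3)   exp(8*I*pi/9)   exp(-8*I*pi/9)  exp(-2*I*pi/3)  exp(-4*I*pi/9)  exp(-2*I*pi/9)
  chi_2          1             exp(4*I*pi/9)   exp(8*I*pi/9)   exp(-2*I*pi/3)  exp(-2*I*pi/9)  exp(2*I*pi/9)   exp(2*I*pi/3)   exp(-8*I*pi/9)  exp(-4*I*pi/9)
  chi_3          1             exp(2*I*pi/3)   exp(-2*I*pi/3)  1               exp(2*I*pi/3)   exp(-2*I*pi/3)  1               exp(2*I*pi/3)   exp(-2*I*pi/3)
  chi_4          1             exp(8*I*pi/9)   exp(-2*I*pi/9)  exp(2*I*pi/3)   exp(-4*I*pi/9)  exp(4*I*pi/9)   exp(-2*I*pi/3)  exp(2*I*pi/9)   exp(-8*I*pi/9)
  chi_5          1             exp(-8*I*pi/9)  exp(2*I*pi/9)   exp(-2*I*pi/3)  exp(4*I*pi/9)   exp(-4*I*pi/9)  exp(2*I*pi/3)   exp(-2*I*pi/9)  exp(8*I*pi/9) 
  chi_6          1             exp(-2*I*pi/3)  exp(2*I*pi/3)   1               exp(-2*I*pi/3)  exp(2*I*pi/3)   1               exp(-2*I*pi/3)  exp(2*I*pi/3) 
  chi_7          1             exp(-4*I*pi/9)  exp(-8*I*pi/9)  exp(2*I*pi/3)   exp(2*I*pi/9)   exp(-2*I*pi/9)  exp(-2*I*pi/3)  exp(8*I*pi/9)   exp(4*I*pi/9) 
  chi_8          1             exp(-2*I*pi/9)  exp(-4*I*pi/9)  exp(-2*I*pi/3)  exp(-8*I*pi/9)  exp(8*I*pi/9)   exp(2*I*pi/3)   exp(4*I*pi/9)   exp(2*I*pi/9) 

Spot check: chi_6(2) = zeta_9^(6*2) = zeta_9^12 = exp(2*I*pi/3).

Proof sketch: Z/9Z is abelian, so all 9 irreducible complex representations are 1-dimensional. They are given by chi_k(m) = zeta_9^(k*m) for k = 0,...,8. Row orthogonality: sum_m chi_k(m) conj(chi_l(m)) = 9 * [k = l].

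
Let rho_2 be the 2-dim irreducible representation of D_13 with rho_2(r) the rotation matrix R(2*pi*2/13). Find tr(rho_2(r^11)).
chi_{rho_2}(r^11) = 2*cos(2*pi*2*11/13) = -2*cos(5*pi/13)

Details: rho_2(r^11) is rotation by angle 2*pi*2*11/13, whose trace is 2*cos(2*pi*2*11/13) = -2*cos(5*pi/13).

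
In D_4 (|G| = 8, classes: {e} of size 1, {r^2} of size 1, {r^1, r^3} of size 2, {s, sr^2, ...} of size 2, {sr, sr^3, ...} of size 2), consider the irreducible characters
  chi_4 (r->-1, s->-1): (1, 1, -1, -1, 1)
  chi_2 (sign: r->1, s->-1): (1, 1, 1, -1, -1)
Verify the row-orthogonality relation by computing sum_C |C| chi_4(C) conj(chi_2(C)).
Sum = 0; so <chi_4, chi_2> = 0 (distinct irreducibles are orthogonal).

Reasoning: Compute term by term over conjugacy classes (|C| * chi_4(C) * conj(chi_2(C))):
  1*(1)*conj(1) + 1*(1)*conj(1) + 2*(-1)*conj(1) + 2*(-1)*conj(-1) + 2*(1)*conj(-1)
  = (1) + (1) + (-2) + (2) + (-2)
  = 0.
Dividing by |G| = 8 gives 0/8 = 0, matching the row-orthogonality relation <chi_4, chi_2> = [chi_4 = chi_2].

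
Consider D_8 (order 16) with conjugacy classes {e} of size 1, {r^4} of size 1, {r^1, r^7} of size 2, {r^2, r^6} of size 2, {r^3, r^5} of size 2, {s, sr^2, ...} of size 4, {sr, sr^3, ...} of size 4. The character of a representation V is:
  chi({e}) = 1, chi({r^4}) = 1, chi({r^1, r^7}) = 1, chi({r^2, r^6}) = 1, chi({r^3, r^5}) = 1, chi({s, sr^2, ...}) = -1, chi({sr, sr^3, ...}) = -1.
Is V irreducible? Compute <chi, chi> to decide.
Irreducible: <chi, chi> = 1.

Argument: <chi, chi> = (1/|G|) sum_C |C| * |chi(C)|^2 = (1/16)[1*|1|^2 + 1*|1|^2 + 2*|1|^2 + 2*|1|^2 + 2*|1|^2 + 4*|-1|^2 + 4*|-1|^2]
  = (1/16)[(1) + (1) + (2) + (2) + (2) + (4) + (4)] = 16/16 = 1.
A character is irreducible iff <chi, chi> = 1, so this representation is irreducible.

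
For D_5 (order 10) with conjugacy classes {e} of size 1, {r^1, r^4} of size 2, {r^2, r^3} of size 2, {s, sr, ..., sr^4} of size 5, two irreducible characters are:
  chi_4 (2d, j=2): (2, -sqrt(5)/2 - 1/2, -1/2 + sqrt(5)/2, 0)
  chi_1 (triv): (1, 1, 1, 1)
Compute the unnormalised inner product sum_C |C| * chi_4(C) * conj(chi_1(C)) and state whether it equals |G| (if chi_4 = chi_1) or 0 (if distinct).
Sum = 0; so <chi_4, chi_1> = 0 (distinct irreducibles are orthogonal).

Why: Compute term by term over conjugacy classes (|C| * chi_4(C) * conj(chi_1(C))):
  1*(2)*conj(1) + 2*(-sqrt(5)/2 - 1/2)*conj(1) + 2*(-1/2 + sqrt(5)/2)*conj(1) + 5*(0)*conj(1)
  = (2) + (-sqrt(5) - 1) + (-1 + sqrt(5)) + (0)
  = 0.
Dividing by |G| = 10 gives 0/10 = 0, matching the row-orthogonality relation <chi_4, chi_1> = [chi_4 = chi_1].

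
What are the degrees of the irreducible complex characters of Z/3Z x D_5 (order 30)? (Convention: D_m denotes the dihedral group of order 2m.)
Dimensions: 1, 1, 1, 1, 1, 1, 2, 2, 2, 2, 2, 2

Reasoning: There are 12 irreducibles (= number of conjugacy classes). Their dimensions d_i satisfy sum d_i^2 = |G| = 30: 1 + 1 + 1 + 1 + 1 + 1 + 4 + 4 + 4 + 4 + 4 + 4 = 30. (For the product with Z/3Z: each of the 3 1-dim characters of Z/3Z tensors with each irrep of D_5, giving 3 copies of each D_5-dimension.)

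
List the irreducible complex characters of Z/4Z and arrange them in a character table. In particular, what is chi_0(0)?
Character table of Z/4Z (irreps indexed chi_0,...,chi_3 with chi_k(m) = zeta_4^(k*m), zeta_4 = exp(2*pi*i/4)):
  irrep \ class  {0} (size 1)  {1} (size 1)  {2} (size 1)  {3} (size 1)
  chi_0          1             1             1             1           
  chi_1          1             I             -1            -I          
  chi_2          1             -1            1             -1          
  chi_3          1             -I            -1            I           

Spot check: chi_0(0) = zeta_4^(0*0) = zeta_4^0 = 1.

Working: Z/4Z is abelian, so all 4 irreducible complex representations are 1-dimensional. They are given by chi_k(m) = zeta_4^(k*m) for k = 0,...,3. Row orthogonality: sum_m chi_k(m) conj(chi_l(m)) = 4 * [k = l].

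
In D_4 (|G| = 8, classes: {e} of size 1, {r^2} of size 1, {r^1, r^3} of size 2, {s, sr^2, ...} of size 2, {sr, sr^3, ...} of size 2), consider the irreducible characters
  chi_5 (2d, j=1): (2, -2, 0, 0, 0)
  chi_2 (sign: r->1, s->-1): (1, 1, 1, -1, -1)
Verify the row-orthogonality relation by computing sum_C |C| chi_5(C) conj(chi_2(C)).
Sum = 0; so <chi_5, chi_2> = 0 (distinct irreducibles are orthogonal).

Argument: Compute term by term over conjugacy classes (|C| * chi_5(C) * conj(chi_2(C))):
  1*(2)*conj(1) + 1*(-2)*conj(1) + 2*(0)*conj(1) + 2*(0)*conj(-1) + 2*(0)*conj(-1)
  = (2) + (-2) + (0) + (0) + (0)
  = 0.
Dividing by |G| = 8 gives 0/8 = 0, matching the row-orthogonality relation <chi_5, chi_2> = [chi_5 = chi_2].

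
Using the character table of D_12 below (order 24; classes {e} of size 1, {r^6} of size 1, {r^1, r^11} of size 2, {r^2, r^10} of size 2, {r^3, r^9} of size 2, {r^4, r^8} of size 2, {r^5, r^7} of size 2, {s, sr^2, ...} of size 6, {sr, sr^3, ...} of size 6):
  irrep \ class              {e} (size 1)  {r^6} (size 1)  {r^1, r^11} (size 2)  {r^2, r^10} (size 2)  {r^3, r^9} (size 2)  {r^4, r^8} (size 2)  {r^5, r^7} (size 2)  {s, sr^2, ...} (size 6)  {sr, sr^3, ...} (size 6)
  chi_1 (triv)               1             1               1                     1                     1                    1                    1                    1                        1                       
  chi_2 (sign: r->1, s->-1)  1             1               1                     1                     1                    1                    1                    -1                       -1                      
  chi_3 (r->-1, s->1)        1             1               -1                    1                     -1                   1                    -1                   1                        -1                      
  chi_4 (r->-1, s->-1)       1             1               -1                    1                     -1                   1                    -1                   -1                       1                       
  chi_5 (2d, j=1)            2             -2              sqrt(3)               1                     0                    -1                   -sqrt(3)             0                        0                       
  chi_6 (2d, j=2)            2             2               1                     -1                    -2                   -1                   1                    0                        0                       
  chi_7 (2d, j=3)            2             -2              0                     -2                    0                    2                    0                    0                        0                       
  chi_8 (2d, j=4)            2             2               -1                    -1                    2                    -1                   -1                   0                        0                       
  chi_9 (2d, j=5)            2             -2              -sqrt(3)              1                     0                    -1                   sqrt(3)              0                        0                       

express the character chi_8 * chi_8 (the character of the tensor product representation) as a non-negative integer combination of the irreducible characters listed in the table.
chi_8 tensor chi_8 = chi_1 + chi_2 + chi_8 (all other irreducibles have multiplicity 0).

The character of a tensor product is the pointwise product (chi_8 * chi_8)(C) = chi_8(C) * chi_8(C):
  {e}: (2)*(2), {r^6}: (2)*(2), {r^1, r^11}: (-1)*(-1), {r^2, r^10}: (-1)*(-1), {r^3, r^9}: (2)*(2), {r^4, r^8}: (-1)*(-1), {r^5, r^7}: (-1)*(-1), {s, sr^2, ...}: (0)*(0), {sr, sr^3, ...}: (0)*(0)
so (chi_8 * chi_8) takes values
  {e} -> 4, {r^6} -> 4, {r^1, r^11} -> 1, {r^2, r^10} -> 1, {r^3, r^9} -> 4, {r^4, r^8} -> 1, {r^5, r^7} -> 1, {s, sr^2, ...} -> 0, {sr, sr^3, ...} -> 0.
Now take the inner product of this character with each irreducible chi from the table, <chi_8*chi_8, chi> = (1/24) sum_C |C| (chi_8*chi_8)(C) conj(chi(C)):
  <chi_8*chi_8, chi_1> = (1/24)[1*(4)*conj(1) + 1*(4)*conj(1) + 2*(1)*conj(1) + 2*(1)*conj(1) + 2*(4)*conj(1) + 2*(1)*conj(1) + 2*(1)*conj(1) + 6*(0)*conj(1) + 6*(0)*conj(1)]
      = (1/24)[(4) + (4) + (2) + (2) + (8) + (2) + (2) + (0) + (0)] = 24/24 = 1
  <chi_8*chi_8, chi_2> = (1/24)[1*(4)*conj(1) + 1*(4)*conj(1) + 2*(1)*conj(1) + 2*(1)*conj(1) + 2*(4)*conj(1) + 2*(1)*conj(1) + 2*(1)*conj(1) + 6*(0)*conj(-1) + 6*(0)*conj(-1)]
      = (1/24)[(4) + (4) + (2) + (2) + (8) + (2) + (2) + (0) + (0)] = 24/24 = 1
  <chi_8*chi_8, chi_3> = (1/24)[1*(4)*conj(1) + 1*(4)*conj(1) + 2*(1)*conj(-1) + 2*(1)*conj(1) + 2*(4)*conj(-1) + 2*(1)*conj(1) + 2*(1)*conj(-1) + 6*(0)*conj(1) + 6*(0)*conj(-1)]
      = (1/24)[(4) + (4) + (-2) + (2) + (-8) + (2) + (-2) + (0) + (0)] = 0/24 = 0
  <chi_8*chi_8, chi_4> = (1/24)[1*(4)*conj(1) + 1*(4)*conj(1) + 2*(1)*conj(-1) + 2*(1)*conj(1) + 2*(4)*conj(-1) + 2*(1)*conj(1) + 2*(1)*conj(-1) + 6*(0)*conj(-1) + 6*(0)*conj(1)]
      = (1/24)[(4) + (4) + (-2) + (2) + (-8) + (2) + (-2) + (0) + (0)] = 0/24 = 0
  <chi_8*chi_8, chi_5> = (1/24)[1*(4)*conj(2) + 1*(4)*conj(-2) + 2*(1)*conj(sqrt(3)) + 2*(1)*conj(1) + 2*(4)*conj(0) + 2*(1)*conj(-1) + 2*(1)*conj(-sqrt(3)) + 6*(0)*conj(0) + 6*(0)*conj(0)]
      = (1/24)[(8) + (-8) + (2*sqrt(3)) + (2) + (0) + (-2) + (-2*sqrt(3)) + (0) + (0)] = 0/24 = 0
  <chi_8*chi_8, chi_6> = (1/24)[1*(4)*conj(2) + 1*(4)*conj(2) + 2*(1)*conj(1) + 2*(1)*conj(-1) + 2*(4)*conj(-2) + 2*(1)*conj(-1) + 2*(1)*conj(1) + 6*(0)*conj(0) + 6*(0)*conj(0)]
      = (1/24)[(8) + (8) + (2) + (-2) + (-16) + (-2) + (2) + (0) + (0)] = 0/24 = 0
  <chi_8*chi_8, chi_7> = (1/24)[1*(4)*conj(2) + 1*(4)*conj(-2) + 2*(1)*conj(0) + 2*(1)*conj(-2) + 2*(4)*conj(0) + 2*(1)*conj(2) + 2*(1)*conj(0) + 6*(0)*conj(0) + 6*(0)*conj(0)]
      = (1/24)[(8) + (-8) + (0) + (-4) + (0) + (4) + (0) + (0) + (0)] = 0/24 = 0
  <chi_8*chi_8, chi_8> = (1/24)[1*(4)*conj(2) + 1*(4)*conj(2) + 2*(1)*conj(-1) + 2*(1)*conj(-1) + 2*(4)*conj(2) + 2*(1)*conj(-1) + 2*(1)*conj(-1) + 6*(0)*conj(0) + 6*(0)*conj(0)]
      = (1/24)[(8) + (8) + (-2) + (-2) + (16) + (-2) + (-2) + (0) + (0)] = 24/24 = 1
  <chi_8*chi_8, chi_9> = (1/24)[1*(4)*conj(2) + 1*(4)*conj(-2) + 2*(1)*conj(-sqrt(3)) + 2*(1)*conj(1) + 2*(4)*conj(0) + 2*(1)*conj(-1) + 2*(1)*conj(sqrt(3)) + 6*(0)*conj(0) + 6*(0)*conj(0)]
      = (1/24)[(8) + (-8) + (-2*sqrt(3)) + (2) + (0) + (-2) + (2*sqrt(3)) + (0) + (0)] = 0/24 = 0
Hence the multiplicities are chi_1: 1, chi_2: 1, chi_8: 1. Dimension check: dim(chi_8)*dim(chi_8) = 2*2 = 4 and sum (mult * dim) = 1*1 + 1*1 + 1*2 = 4.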